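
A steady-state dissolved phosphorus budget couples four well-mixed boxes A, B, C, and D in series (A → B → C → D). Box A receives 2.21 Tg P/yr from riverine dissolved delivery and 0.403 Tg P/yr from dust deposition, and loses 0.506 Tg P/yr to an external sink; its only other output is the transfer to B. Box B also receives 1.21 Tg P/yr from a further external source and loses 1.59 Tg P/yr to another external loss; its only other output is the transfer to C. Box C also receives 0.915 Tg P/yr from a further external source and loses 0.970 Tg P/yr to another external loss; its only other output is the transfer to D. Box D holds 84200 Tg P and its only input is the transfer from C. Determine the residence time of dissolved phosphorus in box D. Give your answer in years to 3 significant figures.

50400 yr

Box A: F(A→B) = (2.21 + 0.403) − 0.506 = 2.1070 Tg P/yr.
Box B: F(B→C) = (2.1070 + 1.21) − 1.59 = 1.7270 Tg P/yr.
Box C: F(C→D) = (1.7270 + 0.915) − 0.970 = 1.6720 Tg P/yr.
Box D throughput = its input = 1.6720 Tg P/yr; τ = 84200 / 1.6720 = 50360 yr.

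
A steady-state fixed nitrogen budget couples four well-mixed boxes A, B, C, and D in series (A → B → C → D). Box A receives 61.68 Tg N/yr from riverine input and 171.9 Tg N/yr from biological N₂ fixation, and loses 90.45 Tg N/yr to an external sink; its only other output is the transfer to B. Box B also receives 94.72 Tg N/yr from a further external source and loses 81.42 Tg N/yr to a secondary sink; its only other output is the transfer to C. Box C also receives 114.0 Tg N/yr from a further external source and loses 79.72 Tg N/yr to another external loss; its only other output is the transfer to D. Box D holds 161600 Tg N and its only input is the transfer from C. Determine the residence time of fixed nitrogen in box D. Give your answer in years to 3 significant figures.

Box A: F(A→B) = (61.68 + 171.9) − 90.45 = 143.13 Tg N/yr.
Box B: F(B→C) = (143.13 + 94.72) − 81.42 = 156.43 Tg N/yr.
Box C: F(C→D) = (156.43 + 114.0) − 79.72 = 190.71 Tg N/yr.
Box D throughput = its input = 190.71 Tg N/yr; τ = 161600 / 190.71 = 847.4 yr.

847 yr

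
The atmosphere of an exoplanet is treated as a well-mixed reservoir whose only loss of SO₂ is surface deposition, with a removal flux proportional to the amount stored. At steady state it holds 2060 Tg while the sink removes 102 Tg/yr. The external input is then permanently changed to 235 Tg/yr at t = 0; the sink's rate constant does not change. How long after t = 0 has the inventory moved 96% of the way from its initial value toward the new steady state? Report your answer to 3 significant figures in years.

τ = M₀/F₀ = 2060/102 = 20.20 yr.
The remaining gap fraction is e^(−t/τ); 96% covered ⇒ e^(−t/τ) = 0.0400.
t = −τ ln(0.0400) = 20.20 × 3.219 = 65.01 yr.

65.0 yr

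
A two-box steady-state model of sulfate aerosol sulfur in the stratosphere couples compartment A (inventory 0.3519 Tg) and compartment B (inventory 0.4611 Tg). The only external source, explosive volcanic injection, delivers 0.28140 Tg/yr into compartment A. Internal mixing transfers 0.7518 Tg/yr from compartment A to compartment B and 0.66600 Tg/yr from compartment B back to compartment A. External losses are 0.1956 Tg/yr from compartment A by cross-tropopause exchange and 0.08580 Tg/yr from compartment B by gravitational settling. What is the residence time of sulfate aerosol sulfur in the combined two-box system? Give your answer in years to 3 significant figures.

2.89 yr

Treat the two boxes together as one reservoir: the mixing fluxes between them are internal recycling, so τ = ΣM / Σ(external losses).
M_total = 0.3519 + 0.4611 = 0.81300 Tg.
ΣF_external_out = 0.1956 + 0.08580 = 0.28140 Tg/yr.
τ = M_total / ΣF_ext = 0.81300 / 0.28140 = 2.889 yr.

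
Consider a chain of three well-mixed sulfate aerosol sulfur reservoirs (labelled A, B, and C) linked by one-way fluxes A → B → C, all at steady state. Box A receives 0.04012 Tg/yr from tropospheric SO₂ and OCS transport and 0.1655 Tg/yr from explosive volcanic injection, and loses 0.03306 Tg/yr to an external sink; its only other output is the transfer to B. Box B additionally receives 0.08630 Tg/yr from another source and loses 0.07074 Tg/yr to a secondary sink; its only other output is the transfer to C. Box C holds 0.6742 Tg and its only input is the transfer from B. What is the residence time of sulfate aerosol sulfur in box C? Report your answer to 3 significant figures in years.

3.58 yr

Box A: F(A→B) = (0.04012 + 0.1655) − 0.03306 = 0.17256 Tg/yr.
Box B: F(B→C) = (0.17256 + 0.08630) − 0.07074 = 0.18812 Tg/yr.
Box C throughput = its input = 0.18812 Tg/yr; τ = 0.6742 / 0.18812 = 3.584 yr.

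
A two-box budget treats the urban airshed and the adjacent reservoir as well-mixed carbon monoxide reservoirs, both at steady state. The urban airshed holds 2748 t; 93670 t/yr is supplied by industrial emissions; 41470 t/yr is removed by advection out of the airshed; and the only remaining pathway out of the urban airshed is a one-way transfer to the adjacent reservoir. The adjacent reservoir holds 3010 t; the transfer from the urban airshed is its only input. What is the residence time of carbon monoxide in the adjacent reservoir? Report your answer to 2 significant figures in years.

Balance the urban airshed: ΣF_in = 93670 t/yr.
Transfer to the adjacent reservoir = ΣF_in − (41470) = 52200 t/yr.
At steady state the output of the adjacent reservoir equals its input, 52200 t/yr.
τ = M / F = 3010 / 52200 = 0.05766 yr.

0.058 yr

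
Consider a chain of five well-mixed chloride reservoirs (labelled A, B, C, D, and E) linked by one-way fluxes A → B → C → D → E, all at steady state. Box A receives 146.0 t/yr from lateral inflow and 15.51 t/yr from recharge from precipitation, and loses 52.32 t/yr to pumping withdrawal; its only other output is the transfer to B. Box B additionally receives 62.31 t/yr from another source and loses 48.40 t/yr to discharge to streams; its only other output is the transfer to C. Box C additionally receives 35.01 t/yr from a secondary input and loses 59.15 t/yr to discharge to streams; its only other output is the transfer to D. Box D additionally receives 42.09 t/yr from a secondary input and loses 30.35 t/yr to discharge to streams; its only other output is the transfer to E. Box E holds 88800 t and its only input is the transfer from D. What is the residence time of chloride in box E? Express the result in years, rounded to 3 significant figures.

802 yr

Box A: F(A→B) = (146.0 + 15.51) − 52.32 = 109.19 t/yr.
Box B: F(B→C) = (109.19 + 62.31) − 48.40 = 123.10 t/yr.
Box C: F(C→D) = (123.10 + 35.01) − 59.15 = 98.960 t/yr.
Box D: F(D→E) = (98.960 + 42.09) − 30.35 = 110.70 t/yr.
Box E throughput = its input = 110.70 t/yr; τ = 88800 / 110.70 = 802.2 yr.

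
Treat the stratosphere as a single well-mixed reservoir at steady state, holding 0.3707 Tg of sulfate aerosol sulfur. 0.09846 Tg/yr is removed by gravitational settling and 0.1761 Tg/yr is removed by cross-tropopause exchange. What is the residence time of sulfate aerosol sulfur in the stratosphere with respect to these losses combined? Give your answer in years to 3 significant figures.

1.35 yr

Total removal = 0.09846 + 0.1761 = 0.27456 Tg/yr.
τ = M / ΣF_out = 0.3707 / 0.27456 = 1.350 yr.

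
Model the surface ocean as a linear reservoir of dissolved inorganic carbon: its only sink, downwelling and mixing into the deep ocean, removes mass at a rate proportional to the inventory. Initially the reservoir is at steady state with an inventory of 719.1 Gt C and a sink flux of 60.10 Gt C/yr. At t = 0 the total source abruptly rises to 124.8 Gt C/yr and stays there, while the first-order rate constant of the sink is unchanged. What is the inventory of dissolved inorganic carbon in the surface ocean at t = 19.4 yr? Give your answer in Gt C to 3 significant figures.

The sink rate constant is k = F₀/M₀ = 60.10/719.1 = 0.08358 yr⁻¹.
Solving dM/dt = F₁ − kM with M(0) = M₀ gives M(t) = F₁/k + (M₀ − F₁/k)·e^(−kt).
F₁/k = 124.8/0.08358 = 1493.2 Gt C; kt = 0.08358 × 19.4 = 1.621, e^(−kt) = 0.1976.
M(19.4) = 1493.2 + (719.1 − 1493.2) × 0.1976 = 1493.2 − 153.0 = 1340.3 Gt C.

1340 Gt C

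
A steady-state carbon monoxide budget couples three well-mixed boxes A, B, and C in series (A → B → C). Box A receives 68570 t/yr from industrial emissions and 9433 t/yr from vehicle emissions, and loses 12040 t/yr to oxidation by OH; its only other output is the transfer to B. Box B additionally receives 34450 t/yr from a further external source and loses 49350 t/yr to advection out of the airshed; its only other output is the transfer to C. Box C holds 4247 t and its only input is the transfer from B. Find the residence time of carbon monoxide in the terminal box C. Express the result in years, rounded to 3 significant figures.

0.0832 yr

Box A: F(A→B) = (68570 + 9433) − 12040 = 65963 t/yr.
Box B: F(B→C) = (65963 + 34450) − 49350 = 51063 t/yr.
Box C throughput = its input = 51063 t/yr; τ = 4247 / 51063 = 0.08317 yr.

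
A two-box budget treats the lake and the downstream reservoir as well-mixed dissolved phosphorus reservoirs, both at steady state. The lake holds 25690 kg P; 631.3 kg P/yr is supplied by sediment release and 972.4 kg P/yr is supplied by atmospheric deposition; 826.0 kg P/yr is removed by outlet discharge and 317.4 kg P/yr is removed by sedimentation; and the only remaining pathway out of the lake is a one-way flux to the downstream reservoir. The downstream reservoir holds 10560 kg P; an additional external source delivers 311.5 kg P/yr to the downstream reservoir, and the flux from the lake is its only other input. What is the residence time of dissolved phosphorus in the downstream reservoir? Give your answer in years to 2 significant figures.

14 yr

Balance the lake: ΣF_in = 631.3 + 972.4 = 1603.7 kg P/yr.
Flux to the downstream reservoir = ΣF_in − (826.0 + 317.4) = 460.30 kg P/yr.
Total input to the downstream reservoir = 460.30 + 311.5 = 771.80 kg P/yr; at steady state this equals its total output.
τ = M / F = 10560 / 771.80 = 13.68 yr.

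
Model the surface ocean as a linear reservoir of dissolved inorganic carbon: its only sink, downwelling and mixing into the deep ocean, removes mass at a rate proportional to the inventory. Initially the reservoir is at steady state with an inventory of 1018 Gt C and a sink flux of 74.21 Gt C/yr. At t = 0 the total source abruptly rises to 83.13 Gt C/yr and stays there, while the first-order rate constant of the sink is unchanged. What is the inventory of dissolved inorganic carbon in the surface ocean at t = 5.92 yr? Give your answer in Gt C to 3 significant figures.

The sink rate constant is k = F₀/M₀ = 74.21/1018 = 0.07290 yr⁻¹.
Solving dM/dt = F₁ − kM with M(0) = M₀ gives M(t) = F₁/k + (M₀ − F₁/k)·e^(−kt).
F₁/k = 83.13/0.07290 = 1140.4 Gt C; kt = 0.07290 × 5.92 = 0.4316, e^(−kt) = 0.6495.
M(5.92) = 1140.4 + (1018 − 1140.4) × 0.6495 = 1140.4 − 79.47 = 1060.9 Gt C.

1060 Gt C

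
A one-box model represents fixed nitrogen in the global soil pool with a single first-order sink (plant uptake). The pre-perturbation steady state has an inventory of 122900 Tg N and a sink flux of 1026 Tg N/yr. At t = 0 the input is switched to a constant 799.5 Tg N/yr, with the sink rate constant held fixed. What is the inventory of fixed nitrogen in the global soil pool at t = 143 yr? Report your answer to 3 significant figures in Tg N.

104000 Tg N

τ = M₀/F₀ = 122900/1026 = 119.8 yr; rate constant k = 1/τ.
New steady state M_∞ = F₁/k = F₁·τ = 799.5 × 119.8 = 95769 Tg N.
M(t) = M_∞ + (M₀ − M_∞)·e^(−t/τ); t/τ = 143/119.8 = 1.194, so e^(−t/τ) = 0.3031.
M(t) = 95769 + 27130 × 0.3031 = 103990 Tg N.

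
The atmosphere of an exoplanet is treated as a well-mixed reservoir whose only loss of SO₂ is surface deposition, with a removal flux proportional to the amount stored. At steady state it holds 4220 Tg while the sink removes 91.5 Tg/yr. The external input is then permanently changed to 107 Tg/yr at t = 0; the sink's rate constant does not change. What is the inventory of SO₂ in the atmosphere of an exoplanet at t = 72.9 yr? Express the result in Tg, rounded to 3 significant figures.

4790 Tg

τ = M₀/F₀ = 4220/91.5 = 46.12 yr; rate constant k = 1/τ.
New steady state M_∞ = F₁/k = F₁·τ = 107 × 46.12 = 4934.9 Tg.
M(t) = M_∞ + (M₀ − M_∞)·e^(−t/τ); t/τ = 72.9/46.12 = 1.581, so e^(−t/τ) = 0.2058.
M(t) = 4934.9 − 714.9 × 0.2058 = 4787.7 Tg.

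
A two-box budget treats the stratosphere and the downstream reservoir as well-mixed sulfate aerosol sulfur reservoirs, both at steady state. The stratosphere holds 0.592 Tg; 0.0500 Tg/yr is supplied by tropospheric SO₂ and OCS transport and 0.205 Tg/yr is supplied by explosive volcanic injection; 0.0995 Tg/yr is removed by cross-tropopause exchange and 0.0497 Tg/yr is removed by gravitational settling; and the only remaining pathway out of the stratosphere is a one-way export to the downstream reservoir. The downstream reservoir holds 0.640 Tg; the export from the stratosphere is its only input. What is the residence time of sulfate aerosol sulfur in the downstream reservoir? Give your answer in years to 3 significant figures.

6.05 yr

Balance the stratosphere: ΣF_in = 0.0500 + 0.205 = 0.25500 Tg/yr.
Export to the downstream reservoir = ΣF_in − (0.0995 + 0.0497) = 0.10580 Tg/yr.
At steady state the output of the downstream reservoir equals its input, 0.10580 Tg/yr.
τ = M / F = 0.640 / 0.10580 = 6.049 yr.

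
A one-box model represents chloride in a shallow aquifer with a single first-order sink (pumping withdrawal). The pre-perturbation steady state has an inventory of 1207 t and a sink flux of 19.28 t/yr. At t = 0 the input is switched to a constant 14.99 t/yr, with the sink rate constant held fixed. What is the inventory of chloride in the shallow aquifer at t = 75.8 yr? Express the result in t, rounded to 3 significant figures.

1020 t

Residence time τ = M₀/F₀ = 62.60 yr. The eventual steady state is M_∞ = M₀·(F₁/F₀) = 1207 × 14.99/19.28 = 938.43 t.
The anomaly ΔM(t) = M(t) − M_∞ decays as ΔM₀·e^(−t/τ) with ΔM₀ = 1207 − 938.43 = 268.6 t.
At t = 75.8 yr, e^(−t/τ) = e^(−1.211) = 0.2980, so ΔM = 80.02 t and M = 938.43 + 80.02 = 1018.5 t.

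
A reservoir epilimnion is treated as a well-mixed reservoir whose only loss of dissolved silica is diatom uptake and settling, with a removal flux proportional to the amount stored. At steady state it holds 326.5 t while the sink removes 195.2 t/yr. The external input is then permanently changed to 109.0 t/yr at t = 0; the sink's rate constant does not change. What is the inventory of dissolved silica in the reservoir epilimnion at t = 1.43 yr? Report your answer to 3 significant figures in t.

244 t

Residence time τ = M₀/F₀ = 1.673 yr. The eventual steady state is M_∞ = M₀·(F₁/F₀) = 326.5 × 109.0/195.2 = 182.32 t.
The anomaly ΔM(t) = M(t) − M_∞ decays as ΔM₀·e^(−t/τ) with ΔM₀ = 326.5 − 182.32 = 144.2 t.
At t = 1.43 yr, e^(−t/τ) = e^(−0.8549) = 0.4253, so ΔM = 61.32 t and M = 182.32 + 61.32 = 243.64 t.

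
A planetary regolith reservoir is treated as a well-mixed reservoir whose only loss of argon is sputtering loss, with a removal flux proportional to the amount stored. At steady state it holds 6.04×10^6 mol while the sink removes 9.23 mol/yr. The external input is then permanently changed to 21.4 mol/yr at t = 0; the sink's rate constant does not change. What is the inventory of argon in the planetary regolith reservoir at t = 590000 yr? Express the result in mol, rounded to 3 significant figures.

1.08×10^7 mol

Residence time τ = M₀/F₀ = 654400 yr. The eventual steady state is M_∞ = M₀·(F₁/F₀) = 6.04×10^6 × 21.4/9.23 = 1.4004×10^7 mol.
The anomaly ΔM(t) = M(t) − M_∞ decays as ΔM₀·e^(−t/τ) with ΔM₀ = 6.04×10^6 − 1.4004×10^7 = −7.964×10^6 mol.
At t = 590000 yr, e^(−t/τ) = e^(−0.9016) = 0.4059, so ΔM = −3.233×10^6 mol and M = 1.4004×10^7 − 3.233×10^6 = 1.0771×10^7 mol.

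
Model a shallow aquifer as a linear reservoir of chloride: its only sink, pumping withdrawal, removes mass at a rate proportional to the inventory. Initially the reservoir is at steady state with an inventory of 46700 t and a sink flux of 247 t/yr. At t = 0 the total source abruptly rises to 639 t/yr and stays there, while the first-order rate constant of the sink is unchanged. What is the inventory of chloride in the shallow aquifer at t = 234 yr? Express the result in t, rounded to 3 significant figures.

99300 t

The sink rate constant is k = F₀/M₀ = 247/46700 = 0.005289 yr⁻¹.
Solving dM/dt = F₁ − kM with M(0) = M₀ gives M(t) = F₁/k + (M₀ − F₁/k)·e^(−kt).
F₁/k = 639/0.005289 = 120810 t; kt = 0.005289 × 234 = 1.238, e^(−kt) = 0.2901.
M(234) = 120810 + (46700 − 120810) × 0.2901 = 120810 − 21500 = 99317 t.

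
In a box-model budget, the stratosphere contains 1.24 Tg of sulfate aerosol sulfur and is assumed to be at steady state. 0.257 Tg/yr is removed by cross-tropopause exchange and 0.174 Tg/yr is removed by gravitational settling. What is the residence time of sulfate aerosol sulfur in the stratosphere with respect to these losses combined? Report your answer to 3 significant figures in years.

2.88 yr

Total removal = 0.2570 + 0.1740 = 0.43100 Tg/yr.
τ = M / ΣF_out = 1.24 / 0.43100 = 2.877 yr.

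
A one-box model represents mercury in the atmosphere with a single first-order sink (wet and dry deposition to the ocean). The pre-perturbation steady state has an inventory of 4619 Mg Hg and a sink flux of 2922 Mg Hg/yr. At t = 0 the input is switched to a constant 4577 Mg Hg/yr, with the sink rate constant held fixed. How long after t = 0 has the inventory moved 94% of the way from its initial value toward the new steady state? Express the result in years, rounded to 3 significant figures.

τ = M₀/F₀ = 4619/2922 = 1.581 yr.
The remaining gap fraction is e^(−t/τ); 94% covered ⇒ e^(−t/τ) = 0.0600.
t = −τ ln(0.0600) = 1.581 × 2.813 = 4.447 yr.

4.45 yr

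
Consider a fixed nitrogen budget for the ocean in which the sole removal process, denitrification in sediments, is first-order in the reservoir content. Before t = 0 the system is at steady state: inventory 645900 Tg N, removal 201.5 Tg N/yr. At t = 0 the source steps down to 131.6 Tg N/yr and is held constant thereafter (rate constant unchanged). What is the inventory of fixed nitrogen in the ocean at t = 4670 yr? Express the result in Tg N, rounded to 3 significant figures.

The sink rate constant is k = F₀/M₀ = 201.5/645900 = 0.0003120 yr⁻¹.
Solving dM/dt = F₁ − kM with M(0) = M₀ gives M(t) = F₁/k + (M₀ − F₁/k)·e^(−kt).
F₁/k = 131.6/0.0003120 = 421840 Tg N; kt = 0.0003120 × 4670 = 1.457, e^(−kt) = 0.2330.
M(4670) = 421840 + (645900 − 421840) × 0.2330 = 421840 + 52200 = 474040 Tg N.

474000 Tg N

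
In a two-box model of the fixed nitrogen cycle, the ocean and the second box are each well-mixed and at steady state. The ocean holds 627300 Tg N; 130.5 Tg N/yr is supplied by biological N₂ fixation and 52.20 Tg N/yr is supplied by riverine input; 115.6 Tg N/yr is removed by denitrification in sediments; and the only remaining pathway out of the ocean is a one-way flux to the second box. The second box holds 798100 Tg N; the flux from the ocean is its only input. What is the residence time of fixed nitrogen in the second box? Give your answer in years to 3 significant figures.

11900 yr

Balance the ocean: ΣF_in = 130.5 + 52.20 = 182.70 Tg N/yr.
Flux to the second box = ΣF_in − (115.6) = 67.100 Tg N/yr.
At steady state the output of the second box equals its input, 67.100 Tg N/yr.
τ = M / F = 798100 / 67.100 = 11890 yr.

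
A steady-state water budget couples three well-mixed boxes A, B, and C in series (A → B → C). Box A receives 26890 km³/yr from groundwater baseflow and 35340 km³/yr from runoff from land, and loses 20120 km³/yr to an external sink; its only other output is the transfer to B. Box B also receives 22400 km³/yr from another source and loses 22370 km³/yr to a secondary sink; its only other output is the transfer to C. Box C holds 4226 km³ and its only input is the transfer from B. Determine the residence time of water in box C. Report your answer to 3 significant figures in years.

Box A: F(A→B) = (26890 + 35340) − 20120 = 42110 km³/yr.
Box B: F(B→C) = (42110 + 22400) − 22370 = 42140 km³/yr.
Box C throughput = its input = 42140 km³/yr; τ = 4226 / 42140 = 0.1003 yr.

0.100 yr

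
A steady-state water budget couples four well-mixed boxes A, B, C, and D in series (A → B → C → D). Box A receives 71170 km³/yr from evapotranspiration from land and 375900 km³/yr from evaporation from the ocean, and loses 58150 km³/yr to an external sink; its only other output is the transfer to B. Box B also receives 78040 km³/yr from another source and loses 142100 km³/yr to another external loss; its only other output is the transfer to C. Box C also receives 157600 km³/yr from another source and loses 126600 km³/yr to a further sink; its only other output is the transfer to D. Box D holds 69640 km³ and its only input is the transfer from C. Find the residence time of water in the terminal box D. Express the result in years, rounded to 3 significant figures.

0.196 yr

Box A: F(A→B) = (71170 + 375900) − 58150 = 388920 km³/yr.
Box B: F(B→C) = (388920 + 78040) − 142100 = 324860 km³/yr.
Box C: F(C→D) = (324860 + 157600) − 126600 = 355860 km³/yr.
Box D throughput = its input = 355860 km³/yr; τ = 69640 / 355860 = 0.1957 yr.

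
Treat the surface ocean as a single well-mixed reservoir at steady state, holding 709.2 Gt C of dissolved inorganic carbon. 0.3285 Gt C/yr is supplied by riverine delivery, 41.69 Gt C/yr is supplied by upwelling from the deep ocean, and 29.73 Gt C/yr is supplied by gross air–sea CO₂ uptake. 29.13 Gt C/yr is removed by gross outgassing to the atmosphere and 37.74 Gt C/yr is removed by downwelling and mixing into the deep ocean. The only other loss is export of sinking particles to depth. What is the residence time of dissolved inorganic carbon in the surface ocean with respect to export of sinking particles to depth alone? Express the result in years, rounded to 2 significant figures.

At steady state ΣF_in = ΣF_out.
ΣF_in = 0.3285 + 41.69 + 29.73 = 71.748 Gt C/yr.
Export of sinking particles to depth flux = ΣF_in − (29.13 + 37.74) = 71.748 − 66.87 = 4.878 Gt C/yr.
τ = M / F = 709.2 / 4.878 = 145.4 yr.

150 yr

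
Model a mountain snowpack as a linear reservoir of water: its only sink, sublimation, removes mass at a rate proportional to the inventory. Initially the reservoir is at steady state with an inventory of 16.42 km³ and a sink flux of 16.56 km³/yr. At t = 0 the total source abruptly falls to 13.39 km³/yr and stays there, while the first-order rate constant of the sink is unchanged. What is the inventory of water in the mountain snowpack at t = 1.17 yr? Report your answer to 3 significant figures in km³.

14.2 km³

Residence time τ = M₀/F₀ = 0.9915 yr. The eventual steady state is M_∞ = M₀·(F₁/F₀) = 16.42 × 13.39/16.56 = 13.277 km³.
The anomaly ΔM(t) = M(t) − M_∞ decays as ΔM₀·e^(−t/τ) with ΔM₀ = 16.42 − 13.277 = 3.143 km³.
At t = 1.17 yr, e^(−t/τ) = e^(−1.180) = 0.3073, so ΔM = 0.9659 km³ and M = 13.277 + 0.9659 = 14.243 km³.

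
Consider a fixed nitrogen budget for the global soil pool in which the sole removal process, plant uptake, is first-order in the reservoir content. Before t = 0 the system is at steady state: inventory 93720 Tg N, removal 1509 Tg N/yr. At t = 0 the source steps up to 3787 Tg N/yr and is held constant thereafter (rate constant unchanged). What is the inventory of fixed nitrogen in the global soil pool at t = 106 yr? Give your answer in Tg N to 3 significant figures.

210000 Tg N

The sink rate constant is k = F₀/M₀ = 1509/93720 = 0.01610 yr⁻¹.
Solving dM/dt = F₁ − kM with M(0) = M₀ gives M(t) = F₁/k + (M₀ − F₁/k)·e^(−kt).
F₁/k = 3787/0.01610 = 235200 Tg N; kt = 0.01610 × 106 = 1.707, e^(−kt) = 0.1815.
M(106) = 235200 + (93720 − 235200) × 0.1815 = 235200 − 25670 = 209530 Tg N.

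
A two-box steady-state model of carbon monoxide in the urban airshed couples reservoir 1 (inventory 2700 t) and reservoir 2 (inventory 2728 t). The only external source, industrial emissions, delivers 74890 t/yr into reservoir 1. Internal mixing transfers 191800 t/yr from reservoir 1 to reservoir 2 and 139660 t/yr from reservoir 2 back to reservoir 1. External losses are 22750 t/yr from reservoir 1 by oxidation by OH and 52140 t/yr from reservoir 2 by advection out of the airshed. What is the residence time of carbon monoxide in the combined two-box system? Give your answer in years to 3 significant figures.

0.0725 yr

Residence time in the combined system uses the total inventory and the total *external* removal — internal exchanges between the two boxes cancel.
M_total = 2700 + 2728 = 5428.0 t.
ΣF_external_out = 22750 + 52140 = 74890 t/yr.
τ = M_total / ΣF_ext = 5428.0 / 74890 = 0.07248 yr.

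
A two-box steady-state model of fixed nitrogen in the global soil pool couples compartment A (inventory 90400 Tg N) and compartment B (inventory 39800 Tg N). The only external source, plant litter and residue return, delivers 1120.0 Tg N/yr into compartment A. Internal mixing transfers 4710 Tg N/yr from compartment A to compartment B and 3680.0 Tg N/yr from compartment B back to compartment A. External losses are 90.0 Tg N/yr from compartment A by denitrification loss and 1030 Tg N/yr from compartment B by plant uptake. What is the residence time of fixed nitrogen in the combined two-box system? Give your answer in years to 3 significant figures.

For the system as a whole, the A↔B exchange is internal and contributes nothing to the throughput; only the external sinks remove mass.
M_total = 90400 + 39800 = 130200 Tg N.
ΣF_external_out = 90.0 + 1030 = 1120.0 Tg N/yr.
τ = M_total / ΣF_ext = 130200 / 1120.0 = 116.2 yr.

116 yr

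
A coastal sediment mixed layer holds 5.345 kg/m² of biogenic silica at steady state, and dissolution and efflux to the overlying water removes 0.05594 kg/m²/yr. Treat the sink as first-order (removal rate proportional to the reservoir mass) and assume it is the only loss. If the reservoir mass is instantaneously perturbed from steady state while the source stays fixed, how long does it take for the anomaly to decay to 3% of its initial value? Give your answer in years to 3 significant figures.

For a linear reservoir the anomaly decays as exp(−t/τ) with τ = M/F = 5.345/0.05594 = 95.55 yr.
exp(−t/τ) = 0.03 ⇒ t = −τ ln(0.03) = 95.55 × 3.507 = 335.0 yr.

335 yr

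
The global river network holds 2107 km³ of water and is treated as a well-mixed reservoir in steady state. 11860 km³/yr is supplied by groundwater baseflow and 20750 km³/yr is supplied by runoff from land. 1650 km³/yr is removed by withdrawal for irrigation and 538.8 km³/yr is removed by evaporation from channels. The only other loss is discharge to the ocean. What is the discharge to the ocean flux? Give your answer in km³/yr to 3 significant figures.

At steady state ΣF_in = ΣF_out.
ΣF_in = 11860 + 20750 = 32610 km³/yr.
Discharge to the ocean flux = ΣF_in − (1650 + 538.8) = 32610 − 2189 = 30420 km³/yr.

30400 km³/yr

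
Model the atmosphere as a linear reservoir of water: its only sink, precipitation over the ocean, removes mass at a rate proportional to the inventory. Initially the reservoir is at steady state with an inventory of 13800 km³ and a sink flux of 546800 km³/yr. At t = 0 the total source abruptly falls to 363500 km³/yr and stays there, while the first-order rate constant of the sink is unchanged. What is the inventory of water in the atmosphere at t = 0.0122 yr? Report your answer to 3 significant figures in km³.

12000 km³

Residence time τ = M₀/F₀ = 0.02524 yr. The eventual steady state is M_∞ = M₀·(F₁/F₀) = 13800 × 363500/546800 = 9173.9 km³.
The anomaly ΔM(t) = M(t) − M_∞ decays as ΔM₀·e^(−t/τ) with ΔM₀ = 13800 − 9173.9 = 4626 km³.
At t = 0.0122 yr, e^(−t/τ) = e^(−0.4834) = 0.6167, so ΔM = 2853 km³ and M = 9173.9 + 2853 = 12027 km³.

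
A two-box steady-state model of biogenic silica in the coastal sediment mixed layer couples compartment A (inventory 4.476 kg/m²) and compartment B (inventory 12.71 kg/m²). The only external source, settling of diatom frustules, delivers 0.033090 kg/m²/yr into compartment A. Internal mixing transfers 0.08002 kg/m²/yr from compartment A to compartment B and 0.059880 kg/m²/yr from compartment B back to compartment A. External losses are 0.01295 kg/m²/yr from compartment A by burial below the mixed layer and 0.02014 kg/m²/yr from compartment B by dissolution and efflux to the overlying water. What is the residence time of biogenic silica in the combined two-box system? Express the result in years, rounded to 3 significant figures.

Treat the two boxes together as one reservoir: the mixing fluxes between them are internal recycling, so τ = ΣM / Σ(external losses).
M_total = 4.476 + 12.71 = 17.186 kg/m².
ΣF_external_out = 0.01295 + 0.02014 = 0.033090 kg/m²/yr.
τ = M_total / ΣF_ext = 17.186 / 0.033090 = 519.4 yr.

519 yr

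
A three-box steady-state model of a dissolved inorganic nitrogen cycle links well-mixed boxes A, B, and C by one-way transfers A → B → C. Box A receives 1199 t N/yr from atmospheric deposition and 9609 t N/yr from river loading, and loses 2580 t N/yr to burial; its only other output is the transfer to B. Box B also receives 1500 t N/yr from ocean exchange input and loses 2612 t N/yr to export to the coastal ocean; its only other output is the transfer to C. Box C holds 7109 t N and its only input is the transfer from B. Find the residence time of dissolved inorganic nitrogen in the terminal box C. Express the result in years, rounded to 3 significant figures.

0.999 yr

Box A: F(A→B) = (1199 + 9609) − 2580 = 8228.0 t N/yr.
Box B: F(B→C) = (8228.0 + 1500) − 2612 = 7116.0 t N/yr.
Box C throughput = its input = 7116.0 t N/yr; τ = 7109 / 7116.0 = 0.9990 yr.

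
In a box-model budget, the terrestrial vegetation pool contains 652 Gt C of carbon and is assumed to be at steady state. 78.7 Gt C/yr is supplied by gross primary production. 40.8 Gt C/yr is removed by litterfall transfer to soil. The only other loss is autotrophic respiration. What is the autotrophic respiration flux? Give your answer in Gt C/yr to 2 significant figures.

38 Gt C/yr

At steady state ΣF_in = ΣF_out.
ΣF_in = 78.700 Gt C/yr.
Autotrophic respiration flux = ΣF_in − (40.8) = 78.700 − 40.80 = 37.90 Gt C/yr.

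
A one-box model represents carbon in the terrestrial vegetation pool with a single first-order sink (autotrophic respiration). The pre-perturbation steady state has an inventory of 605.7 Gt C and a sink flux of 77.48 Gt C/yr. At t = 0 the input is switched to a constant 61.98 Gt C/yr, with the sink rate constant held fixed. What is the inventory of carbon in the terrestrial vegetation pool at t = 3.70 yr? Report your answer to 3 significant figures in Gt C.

τ = M₀/F₀ = 605.7/77.48 = 7.818 yr; rate constant k = 1/τ.
New steady state M_∞ = F₁/k = F₁·τ = 61.98 × 7.818 = 484.53 Gt C.
M(t) = M_∞ + (M₀ − M_∞)·e^(−t/τ); t/τ = 3.70/7.818 = 0.4733, so e^(−t/τ) = 0.6229.
M(t) = 484.53 + 121.2 × 0.6229 = 560.01 Gt C.

560 Gt C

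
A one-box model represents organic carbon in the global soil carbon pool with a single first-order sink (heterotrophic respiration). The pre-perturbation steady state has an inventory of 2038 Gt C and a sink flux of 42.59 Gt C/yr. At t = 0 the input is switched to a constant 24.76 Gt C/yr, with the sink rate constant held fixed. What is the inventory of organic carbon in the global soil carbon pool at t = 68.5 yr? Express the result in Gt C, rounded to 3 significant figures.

1390 Gt C

Residence time τ = M₀/F₀ = 47.85 yr. The eventual steady state is M_∞ = M₀·(F₁/F₀) = 2038 × 24.76/42.59 = 1184.8 Gt C.
The anomaly ΔM(t) = M(t) − M_∞ decays as ΔM₀·e^(−t/τ) with ΔM₀ = 2038 − 1184.8 = 853.2 Gt C.
At t = 68.5 yr, e^(−t/τ) = e^(−1.432) = 0.2389, so ΔM = 203.9 Gt C and M = 1184.8 + 203.9 = 1388.7 Gt C.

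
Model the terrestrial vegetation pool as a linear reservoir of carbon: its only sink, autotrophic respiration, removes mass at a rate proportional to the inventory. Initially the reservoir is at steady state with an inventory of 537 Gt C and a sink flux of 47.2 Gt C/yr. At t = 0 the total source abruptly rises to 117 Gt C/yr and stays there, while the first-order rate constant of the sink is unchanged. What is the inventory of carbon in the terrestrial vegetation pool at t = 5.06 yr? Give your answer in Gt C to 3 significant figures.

822 Gt C

τ = M₀/F₀ = 537/47.2 = 11.38 yr; rate constant k = 1/τ.
New steady state M_∞ = F₁/k = F₁·τ = 117 × 11.38 = 1331.1 Gt C.
M(t) = M_∞ + (M₀ − M_∞)·e^(−t/τ); t/τ = 5.06/11.38 = 0.4448, so e^(−t/τ) = 0.6410.
M(t) = 1331.1 − 794.1 × 0.6410 = 822.10 Gt C.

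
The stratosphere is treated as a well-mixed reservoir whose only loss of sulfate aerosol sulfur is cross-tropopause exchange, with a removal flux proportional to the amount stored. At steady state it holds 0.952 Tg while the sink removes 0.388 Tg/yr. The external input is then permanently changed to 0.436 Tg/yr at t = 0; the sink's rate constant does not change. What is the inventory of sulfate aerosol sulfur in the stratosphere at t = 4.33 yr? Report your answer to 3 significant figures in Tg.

τ = M₀/F₀ = 0.952/0.388 = 2.454 yr; rate constant k = 1/τ.
New steady state M_∞ = F₁/k = F₁·τ = 0.436 × 2.454 = 1.0698 Tg.
M(t) = M_∞ + (M₀ − M_∞)·e^(−t/τ); t/τ = 4.33/2.454 = 1.765, so e^(−t/τ) = 0.1712.
M(t) = 1.0698 − 0.1178 × 0.1712 = 1.0496 Tg.

1.05 Tg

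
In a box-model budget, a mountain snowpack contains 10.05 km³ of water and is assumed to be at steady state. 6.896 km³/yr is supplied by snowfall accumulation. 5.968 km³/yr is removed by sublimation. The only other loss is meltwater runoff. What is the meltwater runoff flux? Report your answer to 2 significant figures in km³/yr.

At steady state ΣF_in = ΣF_out.
ΣF_in = 6.8960 km³/yr.
Meltwater runoff flux = ΣF_in − (5.968) = 6.8960 − 5.968 = 0.9280 km³/yr.

0.93 km³/yr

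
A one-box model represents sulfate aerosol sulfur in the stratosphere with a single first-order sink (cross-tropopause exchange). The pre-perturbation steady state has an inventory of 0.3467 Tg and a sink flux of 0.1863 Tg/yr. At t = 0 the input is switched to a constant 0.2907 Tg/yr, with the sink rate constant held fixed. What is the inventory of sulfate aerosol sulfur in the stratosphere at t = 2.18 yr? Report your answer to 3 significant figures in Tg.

τ = M₀/F₀ = 0.3467/0.1863 = 1.861 yr; rate constant k = 1/τ.
New steady state M_∞ = F₁/k = F₁·τ = 0.2907 × 1.861 = 0.54099 Tg.
M(t) = M_∞ + (M₀ − M_∞)·e^(−t/τ); t/τ = 2.18/1.861 = 1.171, so e^(−t/τ) = 0.3099.
M(t) = 0.54099 − 0.1943 × 0.3099 = 0.48077 Tg.

0.481 Tg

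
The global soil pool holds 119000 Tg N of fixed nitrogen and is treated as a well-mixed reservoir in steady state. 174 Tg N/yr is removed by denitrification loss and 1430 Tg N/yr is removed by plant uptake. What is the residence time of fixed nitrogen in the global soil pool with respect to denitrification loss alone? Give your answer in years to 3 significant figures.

Residence time with respect to a single sink: τ = M / F_sink.
τ = 119000 / 174 = 683.9 yr.

684 yr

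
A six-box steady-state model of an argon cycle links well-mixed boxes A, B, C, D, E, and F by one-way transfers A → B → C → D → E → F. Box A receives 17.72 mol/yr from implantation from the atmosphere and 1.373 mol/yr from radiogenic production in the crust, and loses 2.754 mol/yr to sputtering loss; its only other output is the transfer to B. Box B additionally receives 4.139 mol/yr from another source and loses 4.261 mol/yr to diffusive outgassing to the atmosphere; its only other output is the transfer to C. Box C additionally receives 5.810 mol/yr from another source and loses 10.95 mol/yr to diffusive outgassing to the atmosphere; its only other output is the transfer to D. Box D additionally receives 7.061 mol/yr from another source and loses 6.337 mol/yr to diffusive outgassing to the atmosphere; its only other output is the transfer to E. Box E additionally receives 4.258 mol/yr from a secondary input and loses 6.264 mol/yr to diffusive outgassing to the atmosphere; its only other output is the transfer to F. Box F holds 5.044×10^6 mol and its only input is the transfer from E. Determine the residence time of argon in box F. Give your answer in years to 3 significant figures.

Box A: F(A→B) = (17.72 + 1.373) − 2.754 = 16.339 mol/yr.
Box B: F(B→C) = (16.339 + 4.139) − 4.261 = 16.217 mol/yr.
Box C: F(C→D) = (16.217 + 5.810) − 10.95 = 11.077 mol/yr.
Box D: F(D→E) = (11.077 + 7.061) − 6.337 = 11.801 mol/yr.
Box E: F(E→F) = (11.801 + 4.258) − 6.264 = 9.7950 mol/yr.
Box F throughput = its input = 9.7950 mol/yr; τ = 5.044×10^6 / 9.7950 = 515000 yr.

515000 yr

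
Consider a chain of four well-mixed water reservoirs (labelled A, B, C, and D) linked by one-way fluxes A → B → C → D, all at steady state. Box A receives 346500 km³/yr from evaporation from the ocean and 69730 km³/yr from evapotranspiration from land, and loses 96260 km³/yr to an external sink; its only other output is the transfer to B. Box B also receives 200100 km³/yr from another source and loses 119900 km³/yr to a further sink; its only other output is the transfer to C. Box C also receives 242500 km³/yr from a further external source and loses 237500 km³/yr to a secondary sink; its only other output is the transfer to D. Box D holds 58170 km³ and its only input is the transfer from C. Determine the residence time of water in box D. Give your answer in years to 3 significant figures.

0.144 yr

Box A: F(A→B) = (346500 + 69730) − 96260 = 319970 km³/yr.
Box B: F(B→C) = (319970 + 200100) − 119900 = 400170 km³/yr.
Box C: F(C→D) = (400170 + 242500) − 237500 = 405170 km³/yr.
Box D throughput = its input = 405170 km³/yr; τ = 58170 / 405170 = 0.1436 yr.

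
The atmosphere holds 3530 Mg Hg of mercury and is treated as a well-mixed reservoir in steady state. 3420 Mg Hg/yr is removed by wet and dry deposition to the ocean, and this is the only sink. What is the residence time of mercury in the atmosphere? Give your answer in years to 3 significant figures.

τ = M / F = 3530 / 3420 = 1.032 yr.

1.03 yr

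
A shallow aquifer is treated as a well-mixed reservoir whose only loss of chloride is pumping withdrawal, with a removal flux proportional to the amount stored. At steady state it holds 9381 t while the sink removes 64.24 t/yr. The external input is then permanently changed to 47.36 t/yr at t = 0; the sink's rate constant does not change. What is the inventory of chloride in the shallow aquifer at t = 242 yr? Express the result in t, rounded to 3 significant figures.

Residence time τ = M₀/F₀ = 146.0 yr. The eventual steady state is M_∞ = M₀·(F₁/F₀) = 9381 × 47.36/64.24 = 6916.0 t.
The anomaly ΔM(t) = M(t) − M_∞ decays as ΔM₀·e^(−t/τ) with ΔM₀ = 9381 − 6916.0 = 2465 t.
At t = 242 yr, e^(−t/τ) = e^(−1.657) = 0.1907, so ΔM = 470.0 t and M = 6916.0 + 470.0 = 7386.0 t.

7390 t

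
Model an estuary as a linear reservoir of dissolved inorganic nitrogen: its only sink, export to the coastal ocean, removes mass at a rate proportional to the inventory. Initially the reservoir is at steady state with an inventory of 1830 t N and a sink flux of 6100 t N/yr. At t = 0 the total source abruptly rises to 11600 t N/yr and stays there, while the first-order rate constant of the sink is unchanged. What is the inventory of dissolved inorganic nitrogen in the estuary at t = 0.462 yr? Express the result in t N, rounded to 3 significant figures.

3130 t N

Residence time τ = M₀/F₀ = 0.3000 yr. The eventual steady state is M_∞ = M₀·(F₁/F₀) = 1830 × 11600/6100 = 3480.0 t N.
The anomaly ΔM(t) = M(t) − M_∞ decays as ΔM₀·e^(−t/τ) with ΔM₀ = 1830 − 3480.0 = −1650 t N.
At t = 0.462 yr, e^(−t/τ) = e^(−1.540) = 0.2144, so ΔM = −353.7 t N and M = 3480.0 − 353.7 = 3126.3 t N.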